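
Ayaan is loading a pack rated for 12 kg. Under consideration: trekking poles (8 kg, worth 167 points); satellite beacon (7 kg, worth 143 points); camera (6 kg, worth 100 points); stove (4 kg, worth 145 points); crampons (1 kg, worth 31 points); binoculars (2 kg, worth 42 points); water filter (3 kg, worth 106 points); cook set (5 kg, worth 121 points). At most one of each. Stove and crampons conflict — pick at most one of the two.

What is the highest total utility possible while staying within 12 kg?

Best packing: stove + water filter + cook set — 12 kg, 372 total.
That's the maximum — no feasible swap from here does better than 372.

372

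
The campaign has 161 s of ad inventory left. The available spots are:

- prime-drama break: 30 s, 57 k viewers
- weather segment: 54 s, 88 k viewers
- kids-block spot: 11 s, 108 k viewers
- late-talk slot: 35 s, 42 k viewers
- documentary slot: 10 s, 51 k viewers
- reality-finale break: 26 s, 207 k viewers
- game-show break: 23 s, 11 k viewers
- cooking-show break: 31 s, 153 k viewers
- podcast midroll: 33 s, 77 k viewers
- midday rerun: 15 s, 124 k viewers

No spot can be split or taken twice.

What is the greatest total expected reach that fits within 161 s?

777

Ranking by ratio (expected reach/s): kids-block spot 9.82, midday rerun 8.27, reality-finale break 7.96.
Prime-drama break + kids-block spot + documentary slot + reality-finale break + cooking-show break + podcast midroll + midday rerun uses 156 of the 161 s and totals 777.
Next best is kids-block spot + late-talk slot + documentary slot + reality-finale break + cooking-show break + podcast midroll + midday rerun at 762 (161 s) — short by 15.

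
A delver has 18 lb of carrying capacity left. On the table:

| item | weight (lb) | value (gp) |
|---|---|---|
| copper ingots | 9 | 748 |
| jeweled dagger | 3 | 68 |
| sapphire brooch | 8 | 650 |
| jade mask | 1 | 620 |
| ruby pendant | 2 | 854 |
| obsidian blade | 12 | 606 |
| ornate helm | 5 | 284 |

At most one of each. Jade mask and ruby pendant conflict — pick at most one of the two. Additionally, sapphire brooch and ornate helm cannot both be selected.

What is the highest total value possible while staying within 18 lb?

Density check — jade mask 620.00, ruby pendant 427.00, copper ingots 83.11, sapphire brooch 81.25 are the best per lb.
Best packing: copper ingots + sapphire brooch + jade mask — 18 lb, 2018 total.

2018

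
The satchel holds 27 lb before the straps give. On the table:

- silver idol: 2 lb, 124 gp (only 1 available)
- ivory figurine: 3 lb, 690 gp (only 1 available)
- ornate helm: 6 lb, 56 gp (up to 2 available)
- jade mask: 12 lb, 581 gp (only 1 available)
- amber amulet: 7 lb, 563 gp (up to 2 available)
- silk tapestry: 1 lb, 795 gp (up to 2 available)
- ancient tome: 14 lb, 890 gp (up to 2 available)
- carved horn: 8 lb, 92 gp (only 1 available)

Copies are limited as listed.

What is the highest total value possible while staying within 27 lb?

3733

Ranking by ratio (value/lb): silk tapestry 795.00, ivory figurine 230.00, amber amulet 80.43, ancient tome 63.57.
Greedy by ratio would take silver idol + ivory figurine + ornate helm + 2×amber amulet + 2×silk tapestry: 27 lb used, total 3586.
Replace silver idol and ornate helm and amber amulet with ancient tome: the trade gains 147 net, giving 3733 at 26 lb.
The spare 1 lb is too small for any remaining item, and no exchange beats 3733.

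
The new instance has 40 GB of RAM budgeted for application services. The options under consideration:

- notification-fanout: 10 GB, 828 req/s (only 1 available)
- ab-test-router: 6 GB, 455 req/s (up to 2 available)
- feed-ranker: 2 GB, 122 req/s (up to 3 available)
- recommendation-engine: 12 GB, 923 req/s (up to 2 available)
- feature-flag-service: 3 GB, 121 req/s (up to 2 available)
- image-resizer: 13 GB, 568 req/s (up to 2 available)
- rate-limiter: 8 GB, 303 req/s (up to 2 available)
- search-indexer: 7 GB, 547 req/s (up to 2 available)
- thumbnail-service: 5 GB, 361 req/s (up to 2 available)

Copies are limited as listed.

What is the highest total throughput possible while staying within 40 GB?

3129

By throughput per GB: notification-fanout 82.80, search-indexer 78.14, recommendation-engine 76.92 lead.
A density-first pass picks notification-fanout + 2×feed-ranker + recommendation-engine + 2×search-indexer — 3089 at 40 GB.
Dropping 2×feed-ranker and 2×search-indexer frees 18 GB; slotting in ab-test-router + recommendation-engine (18 GB) lifts the total to 3129 at 40 GB.
No other feasible combination exceeds 3129.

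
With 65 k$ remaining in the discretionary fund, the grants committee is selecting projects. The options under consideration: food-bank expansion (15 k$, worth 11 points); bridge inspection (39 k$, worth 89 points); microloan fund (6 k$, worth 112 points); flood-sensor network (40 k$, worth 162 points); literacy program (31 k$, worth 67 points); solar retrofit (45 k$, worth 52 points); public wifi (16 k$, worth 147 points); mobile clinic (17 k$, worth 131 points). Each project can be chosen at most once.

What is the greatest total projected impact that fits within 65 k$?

Taking the top-ratio projects first gives food-bank expansion + microloan fund + public wifi + mobile clinic for 401 (54 k$).
Replace food-bank expansion and mobile clinic with flood-sensor network: the trade gains 20 net, giving 421 at 62 k$.
An exhaustive check of the 256 subsets confirms 421.

421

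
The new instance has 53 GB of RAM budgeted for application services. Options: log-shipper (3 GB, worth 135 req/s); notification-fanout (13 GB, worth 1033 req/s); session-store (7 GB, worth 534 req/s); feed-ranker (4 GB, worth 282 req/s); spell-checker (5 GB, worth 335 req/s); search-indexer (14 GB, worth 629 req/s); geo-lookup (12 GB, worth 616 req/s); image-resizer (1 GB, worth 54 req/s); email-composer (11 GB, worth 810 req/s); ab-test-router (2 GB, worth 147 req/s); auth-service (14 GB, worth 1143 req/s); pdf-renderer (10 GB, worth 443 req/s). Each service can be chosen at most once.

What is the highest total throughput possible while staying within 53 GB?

4056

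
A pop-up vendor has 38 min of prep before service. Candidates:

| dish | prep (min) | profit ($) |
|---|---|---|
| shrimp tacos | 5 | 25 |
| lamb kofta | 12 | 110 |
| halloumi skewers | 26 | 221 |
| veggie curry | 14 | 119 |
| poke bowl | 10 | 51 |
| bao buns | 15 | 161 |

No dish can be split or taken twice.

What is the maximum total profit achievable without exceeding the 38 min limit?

By profit per min: bao buns 10.73, lamb kofta 9.17, halloumi skewers 8.50, veggie curry 8.50 lead.
Greedy by ratio would take lamb kofta + poke bowl + bao buns: 37 min used, total 322.
The 25 min tied up in poke bowl and bao buns is better spent on halloumi skewers — total rises to 331 (38 min).
Next best is lamb kofta + poke bowl + bao buns at 322 (37 min) — short by 9.

331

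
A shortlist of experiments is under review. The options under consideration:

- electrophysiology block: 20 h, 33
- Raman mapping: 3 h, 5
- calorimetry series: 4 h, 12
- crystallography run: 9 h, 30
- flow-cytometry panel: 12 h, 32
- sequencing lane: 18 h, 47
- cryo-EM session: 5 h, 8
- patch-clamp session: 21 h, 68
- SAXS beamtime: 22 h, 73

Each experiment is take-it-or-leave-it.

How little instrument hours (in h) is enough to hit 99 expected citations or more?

31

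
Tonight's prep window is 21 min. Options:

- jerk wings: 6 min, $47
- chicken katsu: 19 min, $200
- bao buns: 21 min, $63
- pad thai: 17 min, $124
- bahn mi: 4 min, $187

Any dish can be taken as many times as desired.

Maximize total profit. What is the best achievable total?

The ratio ordering already packs tightly: 5×bahn mi, 20 min, 935.

935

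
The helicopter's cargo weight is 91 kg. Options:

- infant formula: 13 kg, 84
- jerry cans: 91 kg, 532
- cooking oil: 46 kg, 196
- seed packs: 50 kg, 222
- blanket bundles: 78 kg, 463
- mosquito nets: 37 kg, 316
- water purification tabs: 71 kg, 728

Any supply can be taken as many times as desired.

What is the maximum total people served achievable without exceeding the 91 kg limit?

812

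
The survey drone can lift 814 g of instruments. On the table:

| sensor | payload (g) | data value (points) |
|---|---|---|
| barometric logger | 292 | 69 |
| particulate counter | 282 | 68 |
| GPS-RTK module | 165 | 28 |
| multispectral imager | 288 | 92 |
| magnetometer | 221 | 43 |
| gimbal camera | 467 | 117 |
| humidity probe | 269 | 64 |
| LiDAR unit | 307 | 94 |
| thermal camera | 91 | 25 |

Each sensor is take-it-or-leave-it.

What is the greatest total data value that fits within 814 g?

214

By data value per g: multispectral imager 0.32, LiDAR unit 0.31, thermal camera 0.27, gimbal camera 0.25 lead.
Greedy by ratio would take multispectral imager + LiDAR unit + thermal camera: 686 g used, total 211.
Dropping thermal camera frees 91 g; slotting in GPS-RTK module (165 g) lifts the total to 214 at 760 g.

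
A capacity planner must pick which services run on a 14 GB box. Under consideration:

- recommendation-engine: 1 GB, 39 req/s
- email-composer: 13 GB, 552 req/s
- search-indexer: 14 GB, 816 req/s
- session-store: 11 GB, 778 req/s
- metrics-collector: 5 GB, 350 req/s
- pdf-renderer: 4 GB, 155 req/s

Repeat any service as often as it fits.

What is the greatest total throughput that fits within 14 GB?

895

Best packing: 3×recommendation-engine + session-store — 14 GB, 895 total.
No other feasible combination exceeds 895.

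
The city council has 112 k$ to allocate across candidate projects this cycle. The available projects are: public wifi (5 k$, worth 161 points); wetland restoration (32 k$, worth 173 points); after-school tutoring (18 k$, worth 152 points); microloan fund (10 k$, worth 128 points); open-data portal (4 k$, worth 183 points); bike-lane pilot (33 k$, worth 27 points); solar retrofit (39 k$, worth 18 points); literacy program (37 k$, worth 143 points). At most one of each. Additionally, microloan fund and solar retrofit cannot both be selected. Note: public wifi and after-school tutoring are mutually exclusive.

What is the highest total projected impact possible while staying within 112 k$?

788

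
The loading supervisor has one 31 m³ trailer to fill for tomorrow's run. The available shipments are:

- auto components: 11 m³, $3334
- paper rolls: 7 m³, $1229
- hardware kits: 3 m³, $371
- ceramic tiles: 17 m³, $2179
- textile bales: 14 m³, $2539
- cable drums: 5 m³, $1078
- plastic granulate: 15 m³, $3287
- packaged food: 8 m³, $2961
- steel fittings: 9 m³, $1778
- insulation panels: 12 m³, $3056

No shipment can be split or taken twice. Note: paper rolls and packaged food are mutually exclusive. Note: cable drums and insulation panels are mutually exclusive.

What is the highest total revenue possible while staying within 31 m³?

Ranking by ratio (revenue/m³): packaged food 370.12, auto components 303.09, insulation panels 254.67, plastic granulate 219.13.
Taking auto components + packaged food + insulation panels: 31 m³ used, 9351 in revenue.
Every other selection either busts 31 m³ or breaks a pairing rule or fails to beat 9351.

9351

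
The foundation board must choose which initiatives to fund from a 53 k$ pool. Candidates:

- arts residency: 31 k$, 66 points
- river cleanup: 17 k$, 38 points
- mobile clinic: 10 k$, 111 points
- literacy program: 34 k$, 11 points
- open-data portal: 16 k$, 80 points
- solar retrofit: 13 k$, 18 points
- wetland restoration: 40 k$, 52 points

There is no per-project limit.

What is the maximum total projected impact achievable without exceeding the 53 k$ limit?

5×mobile clinic uses 50 of the 53 k$ and totals 555.
No other feasible combination exceeds 555.

555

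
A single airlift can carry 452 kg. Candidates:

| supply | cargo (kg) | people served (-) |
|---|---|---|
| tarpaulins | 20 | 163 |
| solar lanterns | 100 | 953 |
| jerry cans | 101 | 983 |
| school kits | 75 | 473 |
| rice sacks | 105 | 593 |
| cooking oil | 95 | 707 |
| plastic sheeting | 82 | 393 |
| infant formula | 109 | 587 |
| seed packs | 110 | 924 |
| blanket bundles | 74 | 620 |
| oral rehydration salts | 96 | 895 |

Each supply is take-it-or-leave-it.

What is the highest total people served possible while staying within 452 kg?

3924

Filling by ratio: tarpaulins + solar lanterns + jerry cans + seed packs + oral rehydration salts for 3918, with 25 kg left unused.
Dropping tarpaulins and seed packs frees 130 kg; slotting in school kits + blanket bundles (149 kg) lifts the total to 3924 at 446 kg.
Runner-up tarpaulins + solar lanterns + jerry cans + seed packs + oral rehydration salts tops out at 3918.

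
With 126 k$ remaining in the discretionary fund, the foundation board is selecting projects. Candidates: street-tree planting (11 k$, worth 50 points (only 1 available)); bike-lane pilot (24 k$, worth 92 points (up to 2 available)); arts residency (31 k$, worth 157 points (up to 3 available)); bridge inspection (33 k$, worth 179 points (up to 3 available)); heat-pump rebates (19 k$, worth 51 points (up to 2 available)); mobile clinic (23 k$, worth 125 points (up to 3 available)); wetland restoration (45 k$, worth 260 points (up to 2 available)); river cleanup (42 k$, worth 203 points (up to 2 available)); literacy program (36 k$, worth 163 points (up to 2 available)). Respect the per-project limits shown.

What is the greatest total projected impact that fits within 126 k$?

Density check — wetland restoration 5.78, mobile clinic 5.43, bridge inspection 5.42 are the best per k$.
Greedy by ratio would take street-tree planting + mobile clinic + 2×wetland restoration: 124 k$ used, total 695.
The 34 k$ tied up in street-tree planting and mobile clinic is better spent on bridge inspection — total rises to 699 (123 k$).
Nothing else within 126 k$ beats 699.

699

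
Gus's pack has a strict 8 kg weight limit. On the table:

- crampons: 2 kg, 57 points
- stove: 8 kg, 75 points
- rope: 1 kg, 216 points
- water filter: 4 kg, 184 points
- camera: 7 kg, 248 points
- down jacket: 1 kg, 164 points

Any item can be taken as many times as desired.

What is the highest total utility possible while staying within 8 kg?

1728

By utility per kg: rope 216.00, down jacket 164.00, water filter 46.00 lead.
Best packing: 8×rope — 8 kg, 1728 total.
No other feasible combination exceeds 1728.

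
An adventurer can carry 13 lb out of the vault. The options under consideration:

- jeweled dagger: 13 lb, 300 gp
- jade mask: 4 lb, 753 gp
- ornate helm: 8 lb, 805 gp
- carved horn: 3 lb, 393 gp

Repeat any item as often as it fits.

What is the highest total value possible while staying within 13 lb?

2259

3×jade mask uses 12 of the 13 lb and totals 2259.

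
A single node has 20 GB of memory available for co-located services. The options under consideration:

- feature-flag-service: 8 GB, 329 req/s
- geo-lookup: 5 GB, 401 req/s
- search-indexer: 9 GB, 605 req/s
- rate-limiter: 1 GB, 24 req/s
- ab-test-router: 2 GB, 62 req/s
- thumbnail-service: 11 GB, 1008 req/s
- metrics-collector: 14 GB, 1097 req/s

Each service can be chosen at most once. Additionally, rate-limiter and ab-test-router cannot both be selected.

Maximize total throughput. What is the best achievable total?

1613

Ranking by ratio (throughput/GB): thumbnail-service 91.64, geo-lookup 80.20, metrics-collector 78.36.
Taking search-indexer + thumbnail-service: 20 GB used, 1613 in throughput.
Next best is geo-lookup + rate-limiter + metrics-collector at 1522 (20 GB) — short by 91.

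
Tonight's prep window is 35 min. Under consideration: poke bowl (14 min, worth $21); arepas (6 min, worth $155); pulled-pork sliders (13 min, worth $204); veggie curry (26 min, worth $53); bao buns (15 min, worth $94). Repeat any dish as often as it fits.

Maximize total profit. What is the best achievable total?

The ratio ordering already packs tightly: 5×arepas, 30 min, 775.

775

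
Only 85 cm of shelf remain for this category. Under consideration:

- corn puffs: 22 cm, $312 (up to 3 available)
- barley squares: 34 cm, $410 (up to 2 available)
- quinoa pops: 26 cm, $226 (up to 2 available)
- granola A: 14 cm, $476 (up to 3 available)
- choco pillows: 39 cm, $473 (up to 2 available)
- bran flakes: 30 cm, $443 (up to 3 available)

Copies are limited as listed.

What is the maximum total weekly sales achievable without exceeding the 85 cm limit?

1901

By weekly sales per cm: granola A 34.00, bran flakes 14.77, corn puffs 14.18 lead.
A density-first pass picks 3×granola A + bran flakes — 1871 at 72 cm.
The 30 cm tied up in bran flakes is better spent on choco pillows — total rises to 1901 (81 cm).
That's the maximum — no swap from here does better than 1901.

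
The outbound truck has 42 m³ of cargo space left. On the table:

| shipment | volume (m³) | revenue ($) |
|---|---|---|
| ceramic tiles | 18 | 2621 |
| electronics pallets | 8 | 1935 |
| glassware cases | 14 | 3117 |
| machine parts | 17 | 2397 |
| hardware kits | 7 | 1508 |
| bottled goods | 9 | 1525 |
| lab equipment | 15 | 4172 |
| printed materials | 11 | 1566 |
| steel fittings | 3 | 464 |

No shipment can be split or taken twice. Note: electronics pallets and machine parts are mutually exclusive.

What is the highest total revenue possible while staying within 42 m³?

9688

Ranking by ratio (revenue/m³): lab equipment 278.13, electronics pallets 241.88, glassware cases 222.64, hardware kits 215.43.
Taking electronics pallets + glassware cases + lab equipment + steel fittings: 40 m³ used, 9688 in revenue.
An exhaustive check of the 512 subsets confirms 9688.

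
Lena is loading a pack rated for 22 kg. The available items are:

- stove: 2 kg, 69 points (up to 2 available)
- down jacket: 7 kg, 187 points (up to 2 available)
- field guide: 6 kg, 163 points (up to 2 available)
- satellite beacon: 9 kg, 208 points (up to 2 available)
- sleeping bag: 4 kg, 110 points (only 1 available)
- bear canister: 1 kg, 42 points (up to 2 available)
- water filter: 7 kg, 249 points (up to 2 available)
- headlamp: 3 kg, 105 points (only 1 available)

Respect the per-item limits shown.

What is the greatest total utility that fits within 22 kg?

Greedy by ratio would take stove + 2×bear canister + 2×water filter + headlamp: 21 kg used, total 756.
Dropping bear canister frees 1 kg; slotting in stove (2 kg) lifts the total to 783 at 22 kg.

783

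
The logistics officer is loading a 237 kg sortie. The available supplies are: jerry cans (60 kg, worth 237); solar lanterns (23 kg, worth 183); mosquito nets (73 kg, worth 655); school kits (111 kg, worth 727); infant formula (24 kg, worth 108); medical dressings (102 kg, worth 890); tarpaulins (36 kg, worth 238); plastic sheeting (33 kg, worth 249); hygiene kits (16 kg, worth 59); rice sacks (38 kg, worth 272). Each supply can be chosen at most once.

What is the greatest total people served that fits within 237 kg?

2000

Density check — mosquito nets 8.97, medical dressings 8.73, solar lanterns 7.96, plastic sheeting 7.55 are the best per kg.
A density-first pass picks solar lanterns + mosquito nets + medical dressings + plastic sheeting — 1977 at 231 kg.
The 33 kg tied up in plastic sheeting is better spent on rice sacks — total rises to 2000 (236 kg).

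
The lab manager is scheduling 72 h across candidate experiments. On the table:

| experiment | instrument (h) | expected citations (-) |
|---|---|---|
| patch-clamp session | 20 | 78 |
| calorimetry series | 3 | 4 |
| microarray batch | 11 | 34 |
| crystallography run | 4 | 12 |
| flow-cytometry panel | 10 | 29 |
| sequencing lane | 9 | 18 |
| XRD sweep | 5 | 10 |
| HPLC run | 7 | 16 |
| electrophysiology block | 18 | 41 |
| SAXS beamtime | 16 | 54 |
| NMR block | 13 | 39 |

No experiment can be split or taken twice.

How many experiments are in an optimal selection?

The maximum expected citations within 72 h is 234.
One optimal bundle: patch-clamp session + microarray batch + flow-cytometry panel + SAXS beamtime + NMR block (70 h).
All optima have 5 experiments.

5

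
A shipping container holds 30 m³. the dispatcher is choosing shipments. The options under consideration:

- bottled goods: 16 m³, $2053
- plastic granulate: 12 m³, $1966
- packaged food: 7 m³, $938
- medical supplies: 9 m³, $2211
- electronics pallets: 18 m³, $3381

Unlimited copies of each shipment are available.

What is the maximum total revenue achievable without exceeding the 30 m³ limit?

6633

The ratio ordering already packs tightly: 3×medical supplies, 27 m³, 6633.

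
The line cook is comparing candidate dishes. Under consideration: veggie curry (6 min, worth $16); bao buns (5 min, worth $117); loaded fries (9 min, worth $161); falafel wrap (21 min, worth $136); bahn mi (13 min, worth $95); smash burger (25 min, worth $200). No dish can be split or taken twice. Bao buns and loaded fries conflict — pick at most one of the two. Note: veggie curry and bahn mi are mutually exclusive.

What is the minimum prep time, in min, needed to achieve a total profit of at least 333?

34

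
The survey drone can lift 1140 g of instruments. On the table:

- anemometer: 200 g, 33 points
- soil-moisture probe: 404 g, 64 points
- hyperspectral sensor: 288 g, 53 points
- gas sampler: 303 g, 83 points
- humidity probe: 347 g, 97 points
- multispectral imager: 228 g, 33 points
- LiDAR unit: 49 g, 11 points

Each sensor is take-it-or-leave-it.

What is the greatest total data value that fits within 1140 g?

266

By data value per g: humidity probe 0.28, gas sampler 0.27, LiDAR unit 0.22 lead.
Taking the top-ratio sensors first gives hyperspectral sensor + gas sampler + humidity probe + LiDAR unit for 244 (987 g).
Dropping LiDAR unit frees 49 g; slotting in anemometer (200 g) lifts the total to 266 at 1138 g.
The closest alternative, anemometer + gas sampler + humidity probe + multispectral imager + LiDAR unit, reaches only 257.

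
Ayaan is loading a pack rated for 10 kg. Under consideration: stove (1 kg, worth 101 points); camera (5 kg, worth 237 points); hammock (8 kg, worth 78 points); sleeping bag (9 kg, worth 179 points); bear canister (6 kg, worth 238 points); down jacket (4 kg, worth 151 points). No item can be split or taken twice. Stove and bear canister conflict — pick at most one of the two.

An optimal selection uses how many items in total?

3

Optimal total is 489.
For example stove + camera + down jacket achieves it, using 10 kg.
Any selection reaching 489 contains exactly 3 items.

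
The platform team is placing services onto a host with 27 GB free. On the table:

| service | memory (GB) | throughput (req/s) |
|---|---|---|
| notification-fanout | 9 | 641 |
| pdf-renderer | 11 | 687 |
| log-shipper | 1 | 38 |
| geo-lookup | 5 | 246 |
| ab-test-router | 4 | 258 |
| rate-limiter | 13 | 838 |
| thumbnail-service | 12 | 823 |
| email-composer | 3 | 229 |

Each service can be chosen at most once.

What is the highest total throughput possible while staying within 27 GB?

The ratio heuristic lands on notification-fanout + log-shipper + thumbnail-service + email-composer (1731) but leaves 2 GB idle.
Dropping log-shipper and thumbnail-service frees 13 GB; slotting in pdf-renderer + ab-test-router (15 GB) lifts the total to 1815 at 27 GB.
Next best is pdf-renderer + log-shipper + thumbnail-service + email-composer at 1777 (27 GB) — short by 38.

1815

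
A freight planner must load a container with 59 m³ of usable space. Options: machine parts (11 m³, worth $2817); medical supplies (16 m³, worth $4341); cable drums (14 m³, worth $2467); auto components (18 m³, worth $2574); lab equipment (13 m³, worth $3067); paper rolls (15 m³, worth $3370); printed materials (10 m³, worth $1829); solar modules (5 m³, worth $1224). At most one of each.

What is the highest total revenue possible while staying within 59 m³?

13916

Ranking by ratio (revenue/m³): medical supplies 271.31, machine parts 256.09, solar modules 244.80, lab equipment 235.92.
The ratio heuristic lands on machine parts + medical supplies + lab equipment + printed materials + solar modules (13278) but leaves 4 m³ idle.
The 10 m³ tied up in printed materials is better spent on cable drums — total rises to 13916 (59 m³).
No other feasible combination exceeds 13916.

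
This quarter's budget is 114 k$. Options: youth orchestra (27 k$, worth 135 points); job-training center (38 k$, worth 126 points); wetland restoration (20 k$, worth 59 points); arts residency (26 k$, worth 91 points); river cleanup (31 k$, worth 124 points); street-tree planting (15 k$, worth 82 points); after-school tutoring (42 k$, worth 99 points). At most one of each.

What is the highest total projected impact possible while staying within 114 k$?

The ratio heuristic lands on youth orchestra + arts residency + river cleanup + street-tree planting (432) but leaves 15 k$ idle.
Dropping arts residency frees 26 k$; slotting in job-training center (38 k$) lifts the total to 467 at 111 k$.
The closest alternative, youth orchestra + job-training center + arts residency + street-tree planting, reaches only 434.

467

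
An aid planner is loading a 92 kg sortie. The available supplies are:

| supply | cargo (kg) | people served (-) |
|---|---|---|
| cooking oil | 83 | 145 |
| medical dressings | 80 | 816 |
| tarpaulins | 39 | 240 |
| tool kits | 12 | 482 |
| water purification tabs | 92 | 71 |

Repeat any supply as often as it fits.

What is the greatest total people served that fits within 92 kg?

Taking 7×tool kits: 84 kg used, 3374 in people served.
Nothing else within 92 kg beats 3374.

3374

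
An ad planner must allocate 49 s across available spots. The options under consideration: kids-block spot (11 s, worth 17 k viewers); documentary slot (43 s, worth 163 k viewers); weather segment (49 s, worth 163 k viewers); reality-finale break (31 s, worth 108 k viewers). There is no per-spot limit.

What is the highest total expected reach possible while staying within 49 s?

163

Taking documentary slot: 43 s used, 163 in expected reach.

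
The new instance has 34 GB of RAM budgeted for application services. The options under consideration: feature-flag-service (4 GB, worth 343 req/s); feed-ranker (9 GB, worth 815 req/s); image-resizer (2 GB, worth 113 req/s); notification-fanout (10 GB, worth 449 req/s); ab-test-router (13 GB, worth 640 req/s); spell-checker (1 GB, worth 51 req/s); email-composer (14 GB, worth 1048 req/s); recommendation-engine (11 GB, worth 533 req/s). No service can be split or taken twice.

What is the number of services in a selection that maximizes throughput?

3

The maximum throughput within 34 GB is 2396.
For example feed-ranker + email-composer + recommendation-engine achieves it, using 34 GB.
Every optimal selection uses 3 services.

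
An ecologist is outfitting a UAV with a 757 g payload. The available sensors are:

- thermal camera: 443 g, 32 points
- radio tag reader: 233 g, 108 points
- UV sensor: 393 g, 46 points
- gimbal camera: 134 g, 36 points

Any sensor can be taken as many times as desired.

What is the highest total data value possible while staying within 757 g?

324

Ranking by ratio (data value/g): radio tag reader 0.46, gimbal camera 0.27, UV sensor 0.12, thermal camera 0.07.
Best packing: 3×radio tag reader — 699 g, 324 total.
Every other selection either busts 757 g or fails to beat 324.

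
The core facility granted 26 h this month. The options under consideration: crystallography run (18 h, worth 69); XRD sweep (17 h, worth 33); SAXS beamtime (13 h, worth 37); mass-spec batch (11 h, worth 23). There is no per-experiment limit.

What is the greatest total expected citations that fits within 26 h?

74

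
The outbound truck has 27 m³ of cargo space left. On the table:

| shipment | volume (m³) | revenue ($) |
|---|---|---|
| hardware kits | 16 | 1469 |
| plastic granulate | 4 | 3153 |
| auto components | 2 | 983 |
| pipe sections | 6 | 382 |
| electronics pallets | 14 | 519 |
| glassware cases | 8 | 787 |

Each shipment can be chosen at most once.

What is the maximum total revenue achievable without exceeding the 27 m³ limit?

Taking the top-ratio shipments first gives plastic granulate + auto components + pipe sections + glassware cases for 5305 (20 m³).
Dropping pipe sections and glassware cases frees 14 m³; slotting in hardware kits (16 m³) lifts the total to 5605 at 22 m³.

5605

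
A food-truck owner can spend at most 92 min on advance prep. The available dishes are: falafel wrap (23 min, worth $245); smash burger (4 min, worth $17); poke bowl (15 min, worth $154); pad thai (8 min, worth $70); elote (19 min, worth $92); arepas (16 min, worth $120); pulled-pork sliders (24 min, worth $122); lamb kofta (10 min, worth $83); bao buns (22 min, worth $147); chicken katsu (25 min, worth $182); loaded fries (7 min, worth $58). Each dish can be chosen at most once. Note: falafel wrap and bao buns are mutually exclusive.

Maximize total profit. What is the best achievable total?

809

The ratio heuristic lands on falafel wrap + smash burger + poke bowl + pad thai + arepas + lamb kofta + loaded fries (747) but leaves 9 min idle.
The 16 min tied up in arepas is better spent on chicken katsu — total rises to 809 (92 min).
Nothing else feasible within 92 min beats 809.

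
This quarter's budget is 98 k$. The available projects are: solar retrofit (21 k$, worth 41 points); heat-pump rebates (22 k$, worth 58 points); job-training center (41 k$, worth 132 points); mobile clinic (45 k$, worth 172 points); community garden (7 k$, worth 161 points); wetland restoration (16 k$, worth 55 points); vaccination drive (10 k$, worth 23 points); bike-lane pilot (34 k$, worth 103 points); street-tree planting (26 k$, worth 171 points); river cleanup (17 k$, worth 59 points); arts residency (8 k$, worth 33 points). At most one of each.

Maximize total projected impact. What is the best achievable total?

563

Greedy by ratio would take mobile clinic + community garden + vaccination drive + street-tree planting + arts residency: 96 k$ used, total 560.
The 18 k$ tied up in vaccination drive and arts residency is better spent on river cleanup — total rises to 563 (95 k$).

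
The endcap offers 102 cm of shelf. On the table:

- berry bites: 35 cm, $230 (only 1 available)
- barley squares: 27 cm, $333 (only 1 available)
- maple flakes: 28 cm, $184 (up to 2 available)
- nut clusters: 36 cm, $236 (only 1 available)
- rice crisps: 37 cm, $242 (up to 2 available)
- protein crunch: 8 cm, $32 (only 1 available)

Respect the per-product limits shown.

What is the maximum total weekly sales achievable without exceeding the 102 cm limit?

817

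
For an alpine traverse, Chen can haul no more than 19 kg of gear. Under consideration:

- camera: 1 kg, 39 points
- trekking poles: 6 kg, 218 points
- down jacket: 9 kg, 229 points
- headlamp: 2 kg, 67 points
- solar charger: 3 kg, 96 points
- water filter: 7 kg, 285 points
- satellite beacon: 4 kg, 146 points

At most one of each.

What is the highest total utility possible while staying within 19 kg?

Greedy by ratio would take camera + trekking poles + water filter + satellite beacon: 18 kg used, total 688.
The 1 kg tied up in camera is better spent on headlamp — total rises to 716 (19 kg).

716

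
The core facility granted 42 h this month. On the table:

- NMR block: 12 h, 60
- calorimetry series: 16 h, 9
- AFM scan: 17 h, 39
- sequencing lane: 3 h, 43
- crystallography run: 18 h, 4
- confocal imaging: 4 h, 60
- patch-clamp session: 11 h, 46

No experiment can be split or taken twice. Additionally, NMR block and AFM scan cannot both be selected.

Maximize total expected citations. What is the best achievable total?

209

Ranking by ratio (expected citations/h): confocal imaging 15.00, sequencing lane 14.33, NMR block 5.00, patch-clamp session 4.18.
Taking NMR block + sequencing lane + confocal imaging + patch-clamp session: 30 h used, 209 in expected citations.
Next best is AFM scan + sequencing lane + confocal imaging + patch-clamp session at 188 (35 h) — short by 21.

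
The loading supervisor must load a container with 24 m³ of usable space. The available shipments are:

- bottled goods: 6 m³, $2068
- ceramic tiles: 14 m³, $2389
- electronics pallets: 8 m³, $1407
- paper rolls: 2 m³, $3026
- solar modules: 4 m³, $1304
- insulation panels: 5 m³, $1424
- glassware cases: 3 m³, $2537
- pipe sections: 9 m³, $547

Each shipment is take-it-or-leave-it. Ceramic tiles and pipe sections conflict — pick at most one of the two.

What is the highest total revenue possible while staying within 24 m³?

10462

Taking the top-ratio shipments first gives bottled goods + paper rolls + solar modules + insulation panels + glassware cases for 10359 (20 m³).
Dropping solar modules frees 4 m³; slotting in electronics pallets (8 m³) lifts the total to 10462 at 24 m³.
That's the maximum — no feasible swap from here does better than 10462.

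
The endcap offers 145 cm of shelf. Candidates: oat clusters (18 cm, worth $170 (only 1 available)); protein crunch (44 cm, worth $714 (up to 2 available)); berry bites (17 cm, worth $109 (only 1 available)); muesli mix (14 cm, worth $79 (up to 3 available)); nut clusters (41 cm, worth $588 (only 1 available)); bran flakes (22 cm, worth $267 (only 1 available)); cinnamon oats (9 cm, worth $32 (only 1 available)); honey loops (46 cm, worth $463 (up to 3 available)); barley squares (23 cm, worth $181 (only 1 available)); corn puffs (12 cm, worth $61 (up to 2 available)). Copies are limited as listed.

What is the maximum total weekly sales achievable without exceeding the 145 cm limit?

2095

The ratio ordering already packs tightly: 2×protein crunch + muesli mix + nut clusters, 143 cm, 2095.
That's the maximum — no swap from here does better than 2095.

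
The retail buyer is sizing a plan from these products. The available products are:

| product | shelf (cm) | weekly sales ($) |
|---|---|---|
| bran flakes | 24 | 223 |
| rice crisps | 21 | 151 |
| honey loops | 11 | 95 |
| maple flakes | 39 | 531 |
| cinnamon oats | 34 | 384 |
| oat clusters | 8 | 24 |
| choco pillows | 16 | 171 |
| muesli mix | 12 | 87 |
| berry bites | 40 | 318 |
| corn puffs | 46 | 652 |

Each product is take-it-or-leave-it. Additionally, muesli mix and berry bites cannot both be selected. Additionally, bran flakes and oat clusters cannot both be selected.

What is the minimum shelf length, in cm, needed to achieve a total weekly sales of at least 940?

80

Minimise cm subject to total weekly sales ≥ 940.
Taking cinnamon oats + corn puffs gives 1036 (≥ 940) for 80 cm.
Any bundle with less than 80 cm falls short of 940.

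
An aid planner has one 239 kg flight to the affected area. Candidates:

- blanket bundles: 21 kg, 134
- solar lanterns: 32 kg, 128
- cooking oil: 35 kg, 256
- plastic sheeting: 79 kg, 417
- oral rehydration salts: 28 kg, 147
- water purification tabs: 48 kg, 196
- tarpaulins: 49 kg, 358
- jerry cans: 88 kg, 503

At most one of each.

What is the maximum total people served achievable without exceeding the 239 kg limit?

Ranking by ratio (people served/kg): cooking oil 7.31, tarpaulins 7.31, blanket bundles 6.38.
Greedy by ratio would take blanket bundles + cooking oil + oral rehydration salts + tarpaulins + jerry cans: 221 kg used, total 1398.
The 63 kg tied up in cooking oil and oral rehydration salts is better spent on plastic sheeting — total rises to 1412 (237 kg).
Nothing else within 239 kg beats 1412.

1412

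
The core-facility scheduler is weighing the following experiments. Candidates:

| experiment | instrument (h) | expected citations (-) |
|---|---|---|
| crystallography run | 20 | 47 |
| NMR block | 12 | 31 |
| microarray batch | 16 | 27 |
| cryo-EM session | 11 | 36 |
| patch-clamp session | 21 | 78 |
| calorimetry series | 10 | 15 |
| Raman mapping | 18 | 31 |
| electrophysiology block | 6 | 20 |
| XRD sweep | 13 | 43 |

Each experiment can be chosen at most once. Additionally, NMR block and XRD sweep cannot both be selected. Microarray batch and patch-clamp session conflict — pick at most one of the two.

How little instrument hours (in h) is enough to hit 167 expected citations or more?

51

Minimise h subject to total expected citations ≥ 167.
Taking cryo-EM session + patch-clamp session + electrophysiology block + XRD sweep gives 177 (≥ 167) for 51 h.
Any bundle with less than 51 h falls short of 167.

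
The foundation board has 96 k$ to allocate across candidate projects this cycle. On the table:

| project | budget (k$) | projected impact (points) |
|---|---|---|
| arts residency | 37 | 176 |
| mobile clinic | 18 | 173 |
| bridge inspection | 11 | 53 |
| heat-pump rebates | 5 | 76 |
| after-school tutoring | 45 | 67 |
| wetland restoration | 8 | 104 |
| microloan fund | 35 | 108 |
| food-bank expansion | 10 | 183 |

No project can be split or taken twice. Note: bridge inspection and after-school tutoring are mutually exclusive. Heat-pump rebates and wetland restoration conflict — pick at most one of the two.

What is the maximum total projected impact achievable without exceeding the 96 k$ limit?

689

By projected impact per k$: food-bank expansion 18.30, heat-pump rebates 15.20, wetland restoration 13.00, mobile clinic 9.61 lead.
Arts residency + mobile clinic + bridge inspection + wetland restoration + food-bank expansion uses 84 of the 96 k$ and totals 689.
An exhaustive check of the 256 subsets confirms 689.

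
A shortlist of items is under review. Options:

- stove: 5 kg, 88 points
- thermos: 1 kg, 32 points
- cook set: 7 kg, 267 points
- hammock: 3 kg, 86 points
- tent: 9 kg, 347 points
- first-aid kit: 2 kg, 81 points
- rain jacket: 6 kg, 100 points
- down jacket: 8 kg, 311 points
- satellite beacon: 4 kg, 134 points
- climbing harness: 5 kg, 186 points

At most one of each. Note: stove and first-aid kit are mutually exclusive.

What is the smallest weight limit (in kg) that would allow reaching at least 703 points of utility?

Look for the lowest-weight combination reaching 703.
thermos + cook set + tent + first-aid kit reaches 727 using 19 kg.
No combination under 19 kg hits 703.

19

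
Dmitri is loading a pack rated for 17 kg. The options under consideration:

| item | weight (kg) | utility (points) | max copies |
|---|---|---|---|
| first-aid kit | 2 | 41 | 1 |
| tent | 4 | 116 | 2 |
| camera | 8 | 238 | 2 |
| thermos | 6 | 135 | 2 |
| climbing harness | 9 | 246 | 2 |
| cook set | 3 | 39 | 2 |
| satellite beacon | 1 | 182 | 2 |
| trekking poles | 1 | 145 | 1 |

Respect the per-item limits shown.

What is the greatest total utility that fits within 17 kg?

904

By utility per kg: satellite beacon 182.00, trekking poles 145.00, camera 29.75 lead.
Best packing: first-aid kit + tent + camera + 2×satellite beacon + trekking poles — 17 kg, 904 total.
That's the maximum — no swap from here does better than 904.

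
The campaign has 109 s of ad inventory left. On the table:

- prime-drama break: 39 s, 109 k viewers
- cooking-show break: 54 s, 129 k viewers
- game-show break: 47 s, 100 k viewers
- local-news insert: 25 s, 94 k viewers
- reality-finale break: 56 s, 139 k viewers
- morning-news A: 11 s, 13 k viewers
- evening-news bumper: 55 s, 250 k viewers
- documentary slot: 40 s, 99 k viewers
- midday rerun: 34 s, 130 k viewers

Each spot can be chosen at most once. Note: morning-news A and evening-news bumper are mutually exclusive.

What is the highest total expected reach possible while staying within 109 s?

Taking evening-news bumper + midday rerun: 89 s used, 380 in expected reach.
Every other selection either busts 109 s or breaks a pairing rule or fails to beat 380.

380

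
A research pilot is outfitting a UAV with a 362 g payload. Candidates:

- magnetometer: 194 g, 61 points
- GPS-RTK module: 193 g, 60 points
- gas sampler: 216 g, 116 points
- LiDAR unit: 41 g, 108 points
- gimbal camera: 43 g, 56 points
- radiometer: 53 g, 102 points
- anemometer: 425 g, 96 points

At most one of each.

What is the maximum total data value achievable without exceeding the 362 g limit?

By data value per g: LiDAR unit 2.63, radiometer 1.92, gimbal camera 1.30, gas sampler 0.54 lead.
The ratio ordering already packs tightly: gas sampler + LiDAR unit + gimbal camera + radiometer, 353 g, 382.

382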